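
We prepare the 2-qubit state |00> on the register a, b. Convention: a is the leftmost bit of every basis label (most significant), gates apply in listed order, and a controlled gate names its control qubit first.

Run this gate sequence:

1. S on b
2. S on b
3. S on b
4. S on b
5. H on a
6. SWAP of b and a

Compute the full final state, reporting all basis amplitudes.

After the circuit, the state carries amplitude sqrt(2)/2 on |00>, sqrt(2)/2 on |01>, 0 on |10>, 0 on |11>. Key observation: steps 1-4 multiply out to the identity, so the circuit reduces to the remaining gates.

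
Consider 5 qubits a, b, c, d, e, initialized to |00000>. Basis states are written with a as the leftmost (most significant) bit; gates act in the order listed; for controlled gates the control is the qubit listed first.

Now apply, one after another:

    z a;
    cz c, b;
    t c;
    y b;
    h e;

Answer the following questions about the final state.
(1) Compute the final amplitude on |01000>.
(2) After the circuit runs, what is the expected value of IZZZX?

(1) The final state's coefficient on |01000> equals sqrt(2)*I/2.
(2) The expectation value of IZZZX is -1.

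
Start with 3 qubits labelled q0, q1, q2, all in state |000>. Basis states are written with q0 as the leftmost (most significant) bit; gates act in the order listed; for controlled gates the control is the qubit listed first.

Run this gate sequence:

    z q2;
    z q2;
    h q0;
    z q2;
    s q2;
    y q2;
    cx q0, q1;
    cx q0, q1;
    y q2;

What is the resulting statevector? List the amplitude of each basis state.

After the circuit, the state carries amplitude sqrt(2)/2 on |000>, sqrt(2)/2 on |100>, and 0 on every other basis state.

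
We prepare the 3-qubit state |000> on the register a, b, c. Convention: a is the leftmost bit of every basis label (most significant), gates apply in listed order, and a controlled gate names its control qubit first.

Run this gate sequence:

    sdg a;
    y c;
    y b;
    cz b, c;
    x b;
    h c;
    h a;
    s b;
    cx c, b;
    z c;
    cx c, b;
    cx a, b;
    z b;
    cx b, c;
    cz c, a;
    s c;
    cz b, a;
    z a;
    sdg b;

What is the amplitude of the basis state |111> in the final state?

The amplitude on |111> is 1/2.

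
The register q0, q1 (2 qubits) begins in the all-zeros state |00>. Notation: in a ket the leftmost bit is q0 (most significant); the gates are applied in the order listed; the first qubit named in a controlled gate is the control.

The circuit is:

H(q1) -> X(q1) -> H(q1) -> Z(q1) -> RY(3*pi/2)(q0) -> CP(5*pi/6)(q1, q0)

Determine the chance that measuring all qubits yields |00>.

A full measurement returns |00> with probability 1/2. Key observation: gates 1-4 undo each other exactly, leaving only the rest of the circuit to track.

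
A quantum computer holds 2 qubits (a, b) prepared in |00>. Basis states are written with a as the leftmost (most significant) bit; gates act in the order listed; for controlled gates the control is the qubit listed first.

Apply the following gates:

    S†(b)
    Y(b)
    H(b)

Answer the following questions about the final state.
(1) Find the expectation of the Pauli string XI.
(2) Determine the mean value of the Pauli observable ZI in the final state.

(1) In the final state, XI has expectation 0.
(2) The expectation value of ZI is 1.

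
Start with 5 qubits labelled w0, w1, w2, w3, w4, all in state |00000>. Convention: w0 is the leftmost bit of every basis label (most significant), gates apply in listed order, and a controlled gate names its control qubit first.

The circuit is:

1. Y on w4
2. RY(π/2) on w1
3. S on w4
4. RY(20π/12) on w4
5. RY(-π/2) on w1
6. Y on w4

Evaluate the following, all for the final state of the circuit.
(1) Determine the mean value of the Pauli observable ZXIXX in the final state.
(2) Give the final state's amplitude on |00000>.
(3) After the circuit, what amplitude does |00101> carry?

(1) In the final state, ZXIXX has expectation 0.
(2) The final state's coefficient on |00000> equals -sqrt(3)*I/2.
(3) The final state's coefficient on |00101> equals 0.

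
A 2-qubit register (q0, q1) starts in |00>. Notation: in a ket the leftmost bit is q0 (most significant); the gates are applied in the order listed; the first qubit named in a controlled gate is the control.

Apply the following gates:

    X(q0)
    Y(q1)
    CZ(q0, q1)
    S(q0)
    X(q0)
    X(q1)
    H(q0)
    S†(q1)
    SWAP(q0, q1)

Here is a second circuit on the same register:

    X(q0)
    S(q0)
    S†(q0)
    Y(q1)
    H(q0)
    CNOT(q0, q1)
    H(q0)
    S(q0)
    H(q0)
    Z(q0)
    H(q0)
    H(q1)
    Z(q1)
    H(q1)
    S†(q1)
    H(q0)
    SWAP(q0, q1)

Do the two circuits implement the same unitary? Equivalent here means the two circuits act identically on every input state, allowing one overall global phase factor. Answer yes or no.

No, they are not equivalent — no single phase factor reconciles the two unitaries.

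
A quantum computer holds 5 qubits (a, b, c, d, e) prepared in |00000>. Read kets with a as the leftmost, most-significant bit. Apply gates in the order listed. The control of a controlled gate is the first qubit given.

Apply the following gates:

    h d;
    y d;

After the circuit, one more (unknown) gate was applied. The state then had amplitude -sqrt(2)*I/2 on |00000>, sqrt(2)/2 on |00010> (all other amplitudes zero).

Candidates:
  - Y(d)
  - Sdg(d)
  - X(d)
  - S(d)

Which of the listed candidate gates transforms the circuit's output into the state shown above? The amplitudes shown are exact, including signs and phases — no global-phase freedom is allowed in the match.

The unique candidate consistent with the amplitudes is Sdg(d).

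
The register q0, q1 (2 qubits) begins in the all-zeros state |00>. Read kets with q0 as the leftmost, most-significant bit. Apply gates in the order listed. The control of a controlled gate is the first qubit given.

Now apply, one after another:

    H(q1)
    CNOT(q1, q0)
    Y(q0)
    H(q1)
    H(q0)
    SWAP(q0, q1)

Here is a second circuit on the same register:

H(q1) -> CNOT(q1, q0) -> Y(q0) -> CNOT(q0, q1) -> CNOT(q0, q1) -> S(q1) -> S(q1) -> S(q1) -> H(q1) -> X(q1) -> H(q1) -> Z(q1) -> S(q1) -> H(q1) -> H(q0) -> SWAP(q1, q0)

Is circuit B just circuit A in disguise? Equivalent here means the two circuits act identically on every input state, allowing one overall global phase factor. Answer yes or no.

Yes — the two circuits implement the same unitary up to a global phase.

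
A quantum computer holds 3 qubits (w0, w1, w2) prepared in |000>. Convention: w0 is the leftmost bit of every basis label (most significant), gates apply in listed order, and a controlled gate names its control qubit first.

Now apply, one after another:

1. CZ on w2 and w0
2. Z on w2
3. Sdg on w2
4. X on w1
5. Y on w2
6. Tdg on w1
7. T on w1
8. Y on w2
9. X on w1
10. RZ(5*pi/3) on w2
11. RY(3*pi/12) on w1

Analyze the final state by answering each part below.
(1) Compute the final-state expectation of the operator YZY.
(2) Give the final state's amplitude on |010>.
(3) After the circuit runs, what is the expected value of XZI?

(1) The observable YZY averages to 0. Key observation: steps 4-9 multiply out to the identity, so the circuit reduces to the remaining gates.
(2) The final state's coefficient on |010> equals -sqrt(2 - sqrt(2))*exp(I*pi/6)/2.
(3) The expectation value of XZI is 0.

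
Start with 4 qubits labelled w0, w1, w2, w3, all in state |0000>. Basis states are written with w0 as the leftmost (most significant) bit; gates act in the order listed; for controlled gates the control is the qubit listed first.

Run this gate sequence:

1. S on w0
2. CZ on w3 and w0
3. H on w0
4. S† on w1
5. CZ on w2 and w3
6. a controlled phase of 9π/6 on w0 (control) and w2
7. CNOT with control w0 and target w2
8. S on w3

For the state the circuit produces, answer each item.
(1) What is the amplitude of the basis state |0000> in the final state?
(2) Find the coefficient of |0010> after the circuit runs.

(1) |0000> carries amplitude sqrt(2)/2 in the final state.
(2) |0010> carries amplitude 0 in the final state.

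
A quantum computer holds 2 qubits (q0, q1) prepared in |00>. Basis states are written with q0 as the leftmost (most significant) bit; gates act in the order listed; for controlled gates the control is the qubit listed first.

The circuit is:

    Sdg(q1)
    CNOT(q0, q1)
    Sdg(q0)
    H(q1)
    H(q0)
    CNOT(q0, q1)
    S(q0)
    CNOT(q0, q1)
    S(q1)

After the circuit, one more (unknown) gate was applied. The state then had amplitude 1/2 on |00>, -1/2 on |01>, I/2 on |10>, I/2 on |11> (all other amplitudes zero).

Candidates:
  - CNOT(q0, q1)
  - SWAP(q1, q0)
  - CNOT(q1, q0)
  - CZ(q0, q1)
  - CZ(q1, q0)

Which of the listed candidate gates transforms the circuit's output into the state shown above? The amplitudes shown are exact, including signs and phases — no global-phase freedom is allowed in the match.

It was CNOT(q1, q0) that produced the state shown.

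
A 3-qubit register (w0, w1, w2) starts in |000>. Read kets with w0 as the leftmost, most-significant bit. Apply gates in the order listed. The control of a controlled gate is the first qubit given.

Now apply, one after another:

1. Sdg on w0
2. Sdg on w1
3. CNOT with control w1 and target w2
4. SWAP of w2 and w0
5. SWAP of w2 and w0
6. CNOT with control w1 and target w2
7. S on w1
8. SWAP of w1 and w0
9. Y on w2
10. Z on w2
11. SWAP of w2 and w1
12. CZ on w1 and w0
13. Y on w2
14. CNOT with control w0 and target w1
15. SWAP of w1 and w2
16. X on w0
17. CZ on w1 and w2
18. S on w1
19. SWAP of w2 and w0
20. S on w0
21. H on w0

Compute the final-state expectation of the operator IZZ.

The expectation value of IZZ is 1. Key observation: gates 2-7 undo each other exactly, leaving only the rest of the circuit to track.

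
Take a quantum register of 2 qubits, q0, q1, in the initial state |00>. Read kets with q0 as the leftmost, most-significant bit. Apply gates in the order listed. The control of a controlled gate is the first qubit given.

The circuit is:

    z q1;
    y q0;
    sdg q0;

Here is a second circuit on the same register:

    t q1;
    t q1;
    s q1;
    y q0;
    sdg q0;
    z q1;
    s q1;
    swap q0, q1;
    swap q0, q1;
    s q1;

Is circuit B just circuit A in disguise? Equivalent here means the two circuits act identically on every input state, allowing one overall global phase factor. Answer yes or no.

Yes, they are equivalent — the unitaries differ by at most a global phase.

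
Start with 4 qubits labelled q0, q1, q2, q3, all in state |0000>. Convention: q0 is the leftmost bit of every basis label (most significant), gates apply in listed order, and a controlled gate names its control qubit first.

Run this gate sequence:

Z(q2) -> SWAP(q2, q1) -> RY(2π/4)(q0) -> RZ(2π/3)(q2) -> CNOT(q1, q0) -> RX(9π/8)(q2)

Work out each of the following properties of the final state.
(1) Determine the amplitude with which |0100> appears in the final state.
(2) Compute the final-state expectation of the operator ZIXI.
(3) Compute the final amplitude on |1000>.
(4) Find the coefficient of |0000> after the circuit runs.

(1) The amplitude on |0100> is 0.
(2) The observable ZIXI averages to 0.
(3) The final state's coefficient on |1000> equals sqrt(2)*exp(2*I*pi/3)*sin(pi/16)/2.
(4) The final state's coefficient on |0000> equals sqrt(2)*exp(2*I*pi/3)*sin(pi/16)/2.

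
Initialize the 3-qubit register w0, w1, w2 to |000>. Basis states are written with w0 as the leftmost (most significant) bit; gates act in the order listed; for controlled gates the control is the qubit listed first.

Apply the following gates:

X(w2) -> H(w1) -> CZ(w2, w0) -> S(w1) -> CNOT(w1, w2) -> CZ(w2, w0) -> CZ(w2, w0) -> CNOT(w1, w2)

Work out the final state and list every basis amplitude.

After the circuit, the state carries amplitude sqrt(2)/2 on |001>, sqrt(2)*I/2 on |011>, and 0 on every other basis state. Key observation: gates 5-8 undo each other exactly, leaving only the rest of the circuit to track.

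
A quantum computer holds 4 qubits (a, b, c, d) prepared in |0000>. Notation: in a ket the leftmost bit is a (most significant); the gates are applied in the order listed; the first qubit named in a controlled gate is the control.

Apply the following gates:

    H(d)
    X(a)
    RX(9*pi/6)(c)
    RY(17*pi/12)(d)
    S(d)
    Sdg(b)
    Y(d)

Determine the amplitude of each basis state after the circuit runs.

The final amplitudes are -sqrt(sqrt(2) + 2)/8 - sqrt(6 - 3*sqrt(2))/8 - sqrt(2 - sqrt(2))/8 + sqrt(3*sqrt(2) + 6)/8 on |1000>, I*(-sqrt(2 - sqrt(2))/8 + sqrt(6 - 3*sqrt(2))/8 + sqrt(sqrt(2) + 2)/8 + sqrt(3*sqrt(2) + 6)/8) on |1001>, I*(-sqrt(sqrt(2) + 2)/8 - sqrt(6 - 3*sqrt(2))/8 - sqrt(2 - sqrt(2))/8 + sqrt(3*sqrt(2) + 6)/8) on |1010>, -sqrt(3*sqrt(2) + 6)/8 - sqrt(sqrt(2) + 2)/8 - sqrt(6 - 3*sqrt(2))/8 + sqrt(2 - sqrt(2))/8 on |1011>, and 0 on every other basis state.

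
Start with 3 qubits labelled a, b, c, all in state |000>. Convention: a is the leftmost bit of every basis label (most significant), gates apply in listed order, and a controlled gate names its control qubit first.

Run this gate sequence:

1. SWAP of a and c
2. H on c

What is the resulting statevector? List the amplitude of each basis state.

The resulting statevector has amplitude sqrt(2)/2 on |000>, sqrt(2)/2 on |001>, and 0 on every other basis state.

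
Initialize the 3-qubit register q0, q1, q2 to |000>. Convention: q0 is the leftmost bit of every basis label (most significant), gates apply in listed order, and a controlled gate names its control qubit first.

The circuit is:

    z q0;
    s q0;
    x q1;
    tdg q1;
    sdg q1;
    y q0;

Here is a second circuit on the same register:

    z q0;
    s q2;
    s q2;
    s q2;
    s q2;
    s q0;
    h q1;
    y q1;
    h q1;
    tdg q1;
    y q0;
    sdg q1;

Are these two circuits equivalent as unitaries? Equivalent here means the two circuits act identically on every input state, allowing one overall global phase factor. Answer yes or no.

No: there is an input state on which the two circuits produce genuinely different outputs (not merely differing by a phase).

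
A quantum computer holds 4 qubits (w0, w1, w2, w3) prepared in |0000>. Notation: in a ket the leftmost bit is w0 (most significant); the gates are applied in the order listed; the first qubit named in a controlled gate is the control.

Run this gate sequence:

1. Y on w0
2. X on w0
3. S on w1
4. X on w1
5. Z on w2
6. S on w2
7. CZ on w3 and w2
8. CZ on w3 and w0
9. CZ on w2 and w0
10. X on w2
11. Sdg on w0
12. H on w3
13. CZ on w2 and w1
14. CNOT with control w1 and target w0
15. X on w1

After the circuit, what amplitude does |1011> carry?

The final state's coefficient on |1011> equals -sqrt(2)*I/2.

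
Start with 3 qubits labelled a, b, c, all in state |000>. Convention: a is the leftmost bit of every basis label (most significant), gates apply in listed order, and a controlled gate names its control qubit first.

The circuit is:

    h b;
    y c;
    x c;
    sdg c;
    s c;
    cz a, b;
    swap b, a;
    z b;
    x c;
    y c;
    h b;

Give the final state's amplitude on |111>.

The amplitude on |111> is 0.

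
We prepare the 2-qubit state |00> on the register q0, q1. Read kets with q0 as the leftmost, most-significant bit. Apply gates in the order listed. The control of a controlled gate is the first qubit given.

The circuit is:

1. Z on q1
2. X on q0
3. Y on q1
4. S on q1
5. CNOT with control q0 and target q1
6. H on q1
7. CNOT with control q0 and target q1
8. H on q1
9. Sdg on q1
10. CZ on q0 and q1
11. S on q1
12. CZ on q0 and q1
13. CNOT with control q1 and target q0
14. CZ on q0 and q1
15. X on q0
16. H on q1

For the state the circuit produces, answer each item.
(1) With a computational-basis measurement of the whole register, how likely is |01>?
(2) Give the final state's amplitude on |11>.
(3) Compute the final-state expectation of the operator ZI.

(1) The probability of measuring |01> is 1/2.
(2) The amplitude on |11> is 0.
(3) In the final state, ZI has expectation 1.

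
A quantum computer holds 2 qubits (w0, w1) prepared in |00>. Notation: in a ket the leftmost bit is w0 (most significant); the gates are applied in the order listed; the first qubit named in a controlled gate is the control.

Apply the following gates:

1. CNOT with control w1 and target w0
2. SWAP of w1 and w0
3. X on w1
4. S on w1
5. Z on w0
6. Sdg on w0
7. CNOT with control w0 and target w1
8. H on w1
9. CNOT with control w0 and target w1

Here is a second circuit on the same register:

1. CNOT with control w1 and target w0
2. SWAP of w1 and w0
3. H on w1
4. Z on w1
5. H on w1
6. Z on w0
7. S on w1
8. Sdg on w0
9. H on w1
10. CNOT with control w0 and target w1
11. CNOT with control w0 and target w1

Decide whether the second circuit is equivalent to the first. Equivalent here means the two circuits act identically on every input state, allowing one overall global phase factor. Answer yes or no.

No, they are not equivalent — no single phase factor reconciles the two unitaries.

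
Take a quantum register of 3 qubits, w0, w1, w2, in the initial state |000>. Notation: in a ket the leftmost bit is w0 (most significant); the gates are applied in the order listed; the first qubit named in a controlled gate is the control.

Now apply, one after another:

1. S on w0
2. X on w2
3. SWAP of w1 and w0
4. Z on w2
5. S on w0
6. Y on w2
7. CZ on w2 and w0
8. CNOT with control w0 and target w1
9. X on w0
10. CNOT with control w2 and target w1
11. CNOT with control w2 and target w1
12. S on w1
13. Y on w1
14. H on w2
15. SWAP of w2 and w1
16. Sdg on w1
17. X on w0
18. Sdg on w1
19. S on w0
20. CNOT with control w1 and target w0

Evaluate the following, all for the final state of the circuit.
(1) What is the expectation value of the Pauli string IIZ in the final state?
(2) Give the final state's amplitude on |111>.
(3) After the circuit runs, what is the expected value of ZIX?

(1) The observable IIZ averages to -1.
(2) |111> carries amplitude sqrt(2)/2 in the final state.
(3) The observable ZIX averages to 0.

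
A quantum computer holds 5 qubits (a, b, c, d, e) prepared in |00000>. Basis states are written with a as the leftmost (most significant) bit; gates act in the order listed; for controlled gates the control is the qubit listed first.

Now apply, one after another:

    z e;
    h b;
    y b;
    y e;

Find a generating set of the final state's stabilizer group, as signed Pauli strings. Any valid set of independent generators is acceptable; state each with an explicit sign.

One valid set of independent stabilizer generators is -IXIII, +ZIIII, +IIZII, +IIIZI, -IIIIZ (any independent generating set of the same group is equally correct).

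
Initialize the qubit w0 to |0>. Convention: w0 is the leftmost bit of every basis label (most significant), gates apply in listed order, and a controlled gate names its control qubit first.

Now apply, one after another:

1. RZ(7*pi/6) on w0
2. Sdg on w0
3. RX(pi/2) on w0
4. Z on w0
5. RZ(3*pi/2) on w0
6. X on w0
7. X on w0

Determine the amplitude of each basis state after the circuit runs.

The final amplitudes are sqrt(2)*exp(2*I*pi/3)/2 on |0>, sqrt(2)*exp(2*I*pi/3)/2 on |1>.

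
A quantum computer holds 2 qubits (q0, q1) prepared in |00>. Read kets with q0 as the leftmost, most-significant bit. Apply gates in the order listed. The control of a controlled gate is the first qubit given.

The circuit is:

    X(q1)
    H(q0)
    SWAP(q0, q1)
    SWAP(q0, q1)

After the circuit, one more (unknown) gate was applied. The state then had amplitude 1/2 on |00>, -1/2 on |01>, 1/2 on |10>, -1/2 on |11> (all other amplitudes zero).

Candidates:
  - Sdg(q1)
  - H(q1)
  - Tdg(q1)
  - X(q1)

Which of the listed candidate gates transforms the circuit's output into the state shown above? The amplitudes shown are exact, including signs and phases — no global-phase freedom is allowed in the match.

The applied gate was H(q1). Key observation: the block from step 3 through step 4 cancels to the identity and can be dropped.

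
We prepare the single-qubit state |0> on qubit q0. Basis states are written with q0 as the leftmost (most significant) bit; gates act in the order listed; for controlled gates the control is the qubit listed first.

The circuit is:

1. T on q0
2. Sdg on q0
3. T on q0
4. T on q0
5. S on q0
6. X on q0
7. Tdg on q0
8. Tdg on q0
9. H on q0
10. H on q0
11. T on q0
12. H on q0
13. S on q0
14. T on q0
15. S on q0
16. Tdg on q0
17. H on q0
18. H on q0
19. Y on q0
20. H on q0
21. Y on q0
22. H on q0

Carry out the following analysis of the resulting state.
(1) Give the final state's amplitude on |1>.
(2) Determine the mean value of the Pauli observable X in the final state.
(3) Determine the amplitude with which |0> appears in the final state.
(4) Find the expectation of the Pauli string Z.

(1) The final state's coefficient on |1> equals sqrt(2)*exp(3*I*pi/4)/2. Key observation: steps 8-11 multiply out to the identity, so the circuit reduces to the remaining gates.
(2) The observable X averages to 1.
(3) The amplitude on |0> is sqrt(2)*exp(3*I*pi/4)/2.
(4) In the final state, Z has expectation 0.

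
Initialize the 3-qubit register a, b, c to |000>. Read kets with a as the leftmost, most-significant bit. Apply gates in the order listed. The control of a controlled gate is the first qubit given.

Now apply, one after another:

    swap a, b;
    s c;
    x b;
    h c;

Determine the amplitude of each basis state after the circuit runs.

The resulting statevector has amplitude sqrt(2)/2 on |010>, sqrt(2)/2 on |011>, and 0 on every other basis state.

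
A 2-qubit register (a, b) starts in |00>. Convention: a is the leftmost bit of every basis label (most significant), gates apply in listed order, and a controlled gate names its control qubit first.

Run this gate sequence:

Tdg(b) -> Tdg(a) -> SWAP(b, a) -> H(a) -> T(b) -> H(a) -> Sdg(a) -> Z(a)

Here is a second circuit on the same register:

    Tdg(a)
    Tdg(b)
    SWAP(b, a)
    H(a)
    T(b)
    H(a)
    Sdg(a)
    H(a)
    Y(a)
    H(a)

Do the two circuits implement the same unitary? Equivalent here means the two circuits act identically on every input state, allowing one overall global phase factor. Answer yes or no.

No: there is an input state on which the two circuits produce genuinely different outputs (not merely differing by a phase).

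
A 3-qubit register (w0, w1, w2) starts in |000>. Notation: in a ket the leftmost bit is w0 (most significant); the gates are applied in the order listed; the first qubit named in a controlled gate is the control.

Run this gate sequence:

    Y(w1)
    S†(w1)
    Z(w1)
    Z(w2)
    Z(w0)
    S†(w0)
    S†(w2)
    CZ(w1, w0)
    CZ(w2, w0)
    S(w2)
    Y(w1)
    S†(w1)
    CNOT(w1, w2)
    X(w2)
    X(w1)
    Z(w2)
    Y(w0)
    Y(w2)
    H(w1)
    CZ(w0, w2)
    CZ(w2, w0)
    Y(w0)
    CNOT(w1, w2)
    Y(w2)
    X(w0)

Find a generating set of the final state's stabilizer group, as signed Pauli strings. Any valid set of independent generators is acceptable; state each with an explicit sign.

The stabilizer group can be generated by +IXX, -ZII, -IZZ, among other valid generating sets.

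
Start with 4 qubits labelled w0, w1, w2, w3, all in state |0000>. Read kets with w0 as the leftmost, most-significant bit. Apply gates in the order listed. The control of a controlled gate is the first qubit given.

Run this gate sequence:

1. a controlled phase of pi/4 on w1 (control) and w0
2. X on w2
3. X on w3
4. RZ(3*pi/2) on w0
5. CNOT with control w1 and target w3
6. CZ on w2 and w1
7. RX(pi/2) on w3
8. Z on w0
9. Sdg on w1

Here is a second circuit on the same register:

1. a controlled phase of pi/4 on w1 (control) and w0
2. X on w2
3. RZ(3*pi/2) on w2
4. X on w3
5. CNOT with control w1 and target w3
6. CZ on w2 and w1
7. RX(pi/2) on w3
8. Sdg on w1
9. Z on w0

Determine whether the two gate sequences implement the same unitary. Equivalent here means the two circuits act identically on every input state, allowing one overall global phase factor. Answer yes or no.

No — the two circuits implement different unitaries, even allowing a global phase.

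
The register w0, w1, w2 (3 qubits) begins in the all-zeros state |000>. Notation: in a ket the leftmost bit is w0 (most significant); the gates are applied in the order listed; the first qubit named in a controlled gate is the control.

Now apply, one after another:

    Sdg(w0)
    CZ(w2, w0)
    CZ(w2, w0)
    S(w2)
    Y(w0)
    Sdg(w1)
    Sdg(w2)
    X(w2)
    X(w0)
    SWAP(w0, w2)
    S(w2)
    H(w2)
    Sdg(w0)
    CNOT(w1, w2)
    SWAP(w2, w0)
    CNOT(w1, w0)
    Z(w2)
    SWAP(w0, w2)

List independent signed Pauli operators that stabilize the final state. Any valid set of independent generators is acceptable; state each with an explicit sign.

The stabilizer group can be generated by +IIX, -ZII, +IZI, among other valid generating sets.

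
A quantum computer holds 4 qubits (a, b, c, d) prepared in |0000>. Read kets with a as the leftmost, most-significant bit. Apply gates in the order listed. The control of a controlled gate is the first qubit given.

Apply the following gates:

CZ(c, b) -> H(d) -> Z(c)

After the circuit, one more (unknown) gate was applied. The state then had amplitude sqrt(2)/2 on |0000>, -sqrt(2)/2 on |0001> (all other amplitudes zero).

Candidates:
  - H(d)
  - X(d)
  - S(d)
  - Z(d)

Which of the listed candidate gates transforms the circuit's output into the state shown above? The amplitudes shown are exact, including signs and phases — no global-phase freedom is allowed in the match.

The applied gate was Z(d).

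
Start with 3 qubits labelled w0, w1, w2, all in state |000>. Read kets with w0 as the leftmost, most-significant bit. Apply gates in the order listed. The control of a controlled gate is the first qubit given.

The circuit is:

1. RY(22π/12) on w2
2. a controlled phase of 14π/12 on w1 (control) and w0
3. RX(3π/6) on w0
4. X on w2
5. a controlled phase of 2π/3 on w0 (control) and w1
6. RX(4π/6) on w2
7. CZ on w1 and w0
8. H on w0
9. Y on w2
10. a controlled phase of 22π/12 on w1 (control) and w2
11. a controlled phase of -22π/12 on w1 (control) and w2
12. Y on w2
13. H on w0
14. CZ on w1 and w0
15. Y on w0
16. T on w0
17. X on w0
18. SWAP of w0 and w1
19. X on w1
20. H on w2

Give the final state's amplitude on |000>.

The final state's coefficient on |000> equals sqrt(2)/8 - sqrt(6)*I/8.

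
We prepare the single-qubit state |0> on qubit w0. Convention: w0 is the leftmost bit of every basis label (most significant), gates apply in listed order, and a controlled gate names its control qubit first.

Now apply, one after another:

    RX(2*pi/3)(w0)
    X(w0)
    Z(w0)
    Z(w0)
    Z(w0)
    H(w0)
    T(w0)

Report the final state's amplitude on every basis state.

The final amplitudes are -sqrt(2)/4 - sqrt(6)*I/4 on |0>, (sqrt(2) - sqrt(6)*I)*exp(I*pi/4)/4 on |1>.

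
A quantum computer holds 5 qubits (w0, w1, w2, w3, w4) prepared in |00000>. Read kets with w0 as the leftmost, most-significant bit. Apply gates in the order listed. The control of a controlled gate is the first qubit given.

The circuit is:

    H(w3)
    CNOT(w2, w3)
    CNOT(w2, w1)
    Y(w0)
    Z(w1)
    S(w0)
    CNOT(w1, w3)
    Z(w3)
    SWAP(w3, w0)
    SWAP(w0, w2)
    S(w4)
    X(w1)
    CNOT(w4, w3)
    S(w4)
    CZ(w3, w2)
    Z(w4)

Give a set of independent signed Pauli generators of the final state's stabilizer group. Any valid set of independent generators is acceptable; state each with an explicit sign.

The final state is stabilized by the group generated by +IIXII, +ZIIII, -IZIII, -IIIZI, +IIIIZ; other independent generating sets are equally valid.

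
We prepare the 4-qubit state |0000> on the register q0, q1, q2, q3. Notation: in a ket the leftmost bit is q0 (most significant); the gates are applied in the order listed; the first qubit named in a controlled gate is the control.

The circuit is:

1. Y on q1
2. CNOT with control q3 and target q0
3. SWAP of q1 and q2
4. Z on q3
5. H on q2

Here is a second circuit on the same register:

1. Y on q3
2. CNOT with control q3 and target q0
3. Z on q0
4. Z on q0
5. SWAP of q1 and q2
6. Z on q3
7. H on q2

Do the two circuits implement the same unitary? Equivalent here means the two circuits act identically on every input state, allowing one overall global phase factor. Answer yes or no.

No: there is an input state on which the two circuits produce genuinely different outputs (not merely differing by a phase).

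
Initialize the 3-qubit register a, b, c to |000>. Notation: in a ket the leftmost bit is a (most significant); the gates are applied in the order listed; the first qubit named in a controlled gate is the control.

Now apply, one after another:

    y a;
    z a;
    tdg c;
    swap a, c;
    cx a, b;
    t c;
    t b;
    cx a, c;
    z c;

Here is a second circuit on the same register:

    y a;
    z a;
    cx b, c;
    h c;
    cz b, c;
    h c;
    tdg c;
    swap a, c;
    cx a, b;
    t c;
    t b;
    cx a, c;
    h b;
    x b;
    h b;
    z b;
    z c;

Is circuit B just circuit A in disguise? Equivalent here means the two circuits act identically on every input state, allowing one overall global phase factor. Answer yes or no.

Yes, they are equivalent — the unitaries differ by at most a global phase.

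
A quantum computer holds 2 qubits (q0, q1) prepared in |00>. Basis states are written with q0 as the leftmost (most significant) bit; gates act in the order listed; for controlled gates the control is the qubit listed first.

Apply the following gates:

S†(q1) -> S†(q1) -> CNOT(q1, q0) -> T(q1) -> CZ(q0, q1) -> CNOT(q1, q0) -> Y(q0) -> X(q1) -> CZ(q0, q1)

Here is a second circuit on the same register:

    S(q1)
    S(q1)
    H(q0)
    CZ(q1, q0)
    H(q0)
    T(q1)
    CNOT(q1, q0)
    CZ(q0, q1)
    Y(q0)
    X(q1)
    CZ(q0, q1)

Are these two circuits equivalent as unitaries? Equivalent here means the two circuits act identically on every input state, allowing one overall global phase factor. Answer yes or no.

No: there is an input state on which the two circuits produce genuinely different outputs (not merely differing by a phase).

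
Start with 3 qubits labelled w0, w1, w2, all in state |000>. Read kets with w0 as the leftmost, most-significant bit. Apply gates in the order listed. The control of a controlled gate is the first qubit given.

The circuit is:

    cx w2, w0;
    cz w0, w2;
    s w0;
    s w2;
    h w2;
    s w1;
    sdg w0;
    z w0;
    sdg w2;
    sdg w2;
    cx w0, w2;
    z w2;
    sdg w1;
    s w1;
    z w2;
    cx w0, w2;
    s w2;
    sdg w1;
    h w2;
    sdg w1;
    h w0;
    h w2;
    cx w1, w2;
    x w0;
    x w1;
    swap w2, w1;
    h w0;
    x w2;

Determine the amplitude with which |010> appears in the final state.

|010> carries amplitude -sqrt(2)*I/2 in the final state.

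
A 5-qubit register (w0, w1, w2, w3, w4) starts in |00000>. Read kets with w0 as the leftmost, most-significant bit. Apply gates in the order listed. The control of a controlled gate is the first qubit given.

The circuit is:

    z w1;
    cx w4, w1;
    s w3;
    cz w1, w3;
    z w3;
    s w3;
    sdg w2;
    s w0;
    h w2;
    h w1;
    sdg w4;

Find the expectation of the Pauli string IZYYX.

The observable IZYYX averages to 0.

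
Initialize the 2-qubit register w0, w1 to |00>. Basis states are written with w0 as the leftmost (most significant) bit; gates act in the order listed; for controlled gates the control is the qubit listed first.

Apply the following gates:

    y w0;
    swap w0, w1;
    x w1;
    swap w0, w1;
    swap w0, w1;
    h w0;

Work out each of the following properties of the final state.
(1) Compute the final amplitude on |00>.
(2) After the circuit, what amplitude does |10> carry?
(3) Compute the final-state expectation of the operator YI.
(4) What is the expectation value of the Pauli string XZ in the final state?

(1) The final state's coefficient on |00> equals sqrt(2)*I/2. Key observation: steps 4-5 multiply out to the identity, so the circuit reduces to the remaining gates.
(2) |10> carries amplitude sqrt(2)*I/2 in the final state.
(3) The expectation value of YI is 0.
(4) In the final state, XZ has expectation 1.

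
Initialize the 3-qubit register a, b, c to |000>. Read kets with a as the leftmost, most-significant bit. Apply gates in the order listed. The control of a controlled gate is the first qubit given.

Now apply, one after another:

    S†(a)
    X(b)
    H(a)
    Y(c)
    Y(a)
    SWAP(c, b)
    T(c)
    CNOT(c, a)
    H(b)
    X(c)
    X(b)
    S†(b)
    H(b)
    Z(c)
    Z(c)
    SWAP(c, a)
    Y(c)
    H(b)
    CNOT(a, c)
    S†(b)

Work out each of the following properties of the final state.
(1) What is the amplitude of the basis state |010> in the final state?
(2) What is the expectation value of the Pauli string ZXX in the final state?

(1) The final state's coefficient on |010> equals exp(3*I*pi/4)/2.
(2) The expectation value of ZXX is 1.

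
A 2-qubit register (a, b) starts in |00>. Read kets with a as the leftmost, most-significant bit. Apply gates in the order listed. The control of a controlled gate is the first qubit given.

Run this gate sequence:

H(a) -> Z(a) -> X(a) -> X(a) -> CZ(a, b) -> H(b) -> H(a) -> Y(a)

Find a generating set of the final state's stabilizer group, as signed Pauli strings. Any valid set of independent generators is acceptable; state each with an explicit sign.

One valid set of independent stabilizer generators is +IX, +ZI (any independent generating set of the same group is equally correct).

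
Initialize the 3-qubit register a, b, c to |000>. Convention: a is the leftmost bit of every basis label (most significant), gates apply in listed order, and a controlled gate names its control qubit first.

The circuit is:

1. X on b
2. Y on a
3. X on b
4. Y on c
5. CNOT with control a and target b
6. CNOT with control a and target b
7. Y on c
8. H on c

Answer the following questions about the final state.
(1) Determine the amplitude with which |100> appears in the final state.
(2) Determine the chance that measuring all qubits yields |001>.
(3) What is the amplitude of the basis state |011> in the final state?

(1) The final state's coefficient on |100> equals sqrt(2)*I/2. Key observation: steps 4-7 multiply out to the identity, so the circuit reduces to the remaining gates.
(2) Outcome |001> occurs with probability 0.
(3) The amplitude on |011> is 0.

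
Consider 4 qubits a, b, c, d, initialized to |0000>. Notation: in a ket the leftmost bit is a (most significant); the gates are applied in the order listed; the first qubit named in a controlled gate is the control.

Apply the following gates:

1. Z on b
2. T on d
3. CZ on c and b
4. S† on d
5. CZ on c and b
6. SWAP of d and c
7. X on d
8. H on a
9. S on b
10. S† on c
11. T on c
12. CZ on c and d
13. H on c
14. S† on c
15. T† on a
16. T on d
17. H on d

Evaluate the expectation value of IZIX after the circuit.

In the final state, IZIX has expectation -1.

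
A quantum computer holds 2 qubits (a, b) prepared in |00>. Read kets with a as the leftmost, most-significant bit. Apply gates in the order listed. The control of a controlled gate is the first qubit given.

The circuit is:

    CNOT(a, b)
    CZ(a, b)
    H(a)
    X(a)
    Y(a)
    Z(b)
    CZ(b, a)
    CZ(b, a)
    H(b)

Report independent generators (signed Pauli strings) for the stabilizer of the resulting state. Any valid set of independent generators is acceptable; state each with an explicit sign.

The stabilizer group can be generated by -XI, +IX, among other valid generating sets.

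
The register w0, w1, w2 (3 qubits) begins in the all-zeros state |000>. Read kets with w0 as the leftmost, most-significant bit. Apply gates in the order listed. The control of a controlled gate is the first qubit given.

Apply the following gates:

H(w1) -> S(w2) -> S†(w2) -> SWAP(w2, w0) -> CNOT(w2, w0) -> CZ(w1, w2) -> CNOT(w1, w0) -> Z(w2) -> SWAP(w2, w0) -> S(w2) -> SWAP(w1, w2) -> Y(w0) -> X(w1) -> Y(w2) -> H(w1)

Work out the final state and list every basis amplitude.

The final amplitudes are 0 on |000>, 0 on |001>, 0 on |010>, 0 on |011>, I/2 on |100>, -1/2 on |101>, I/2 on |110>, 1/2 on |111>.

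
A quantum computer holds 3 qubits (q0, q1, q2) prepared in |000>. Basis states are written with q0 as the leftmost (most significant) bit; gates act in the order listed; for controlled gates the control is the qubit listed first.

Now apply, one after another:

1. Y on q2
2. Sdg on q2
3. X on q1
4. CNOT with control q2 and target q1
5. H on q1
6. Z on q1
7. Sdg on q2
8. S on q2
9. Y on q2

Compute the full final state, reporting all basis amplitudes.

The final amplitudes are -sqrt(2)*I/2 on |000>, sqrt(2)*I/2 on |010>, and 0 on every other basis state.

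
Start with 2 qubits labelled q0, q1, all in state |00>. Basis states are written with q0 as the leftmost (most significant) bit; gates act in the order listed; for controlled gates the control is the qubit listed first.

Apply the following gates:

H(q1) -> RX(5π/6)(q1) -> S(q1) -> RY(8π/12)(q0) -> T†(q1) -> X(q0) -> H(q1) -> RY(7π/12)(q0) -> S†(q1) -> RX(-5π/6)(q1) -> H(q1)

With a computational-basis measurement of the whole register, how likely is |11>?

The probability of measuring |11> is sqrt(3)/16 + sqrt(6)/16 + 3*sqrt(2)/16 + 5/16.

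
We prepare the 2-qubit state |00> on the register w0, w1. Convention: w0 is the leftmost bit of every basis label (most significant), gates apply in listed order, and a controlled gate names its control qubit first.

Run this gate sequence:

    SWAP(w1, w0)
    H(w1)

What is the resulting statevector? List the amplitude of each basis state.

The final amplitudes are sqrt(2)/2 on |00>, sqrt(2)/2 on |01>, 0 on |10>, 0 on |11>.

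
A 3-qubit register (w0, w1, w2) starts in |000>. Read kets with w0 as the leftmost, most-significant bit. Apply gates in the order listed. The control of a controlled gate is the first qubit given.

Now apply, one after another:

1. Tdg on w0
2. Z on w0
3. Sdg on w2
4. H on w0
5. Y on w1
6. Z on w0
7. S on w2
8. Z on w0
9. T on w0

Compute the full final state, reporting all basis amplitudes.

The resulting statevector has amplitude sqrt(2)*I/2 on |010>, sqrt(2)*exp(3*I*pi/4)/2 on |110>, and 0 on every other basis state.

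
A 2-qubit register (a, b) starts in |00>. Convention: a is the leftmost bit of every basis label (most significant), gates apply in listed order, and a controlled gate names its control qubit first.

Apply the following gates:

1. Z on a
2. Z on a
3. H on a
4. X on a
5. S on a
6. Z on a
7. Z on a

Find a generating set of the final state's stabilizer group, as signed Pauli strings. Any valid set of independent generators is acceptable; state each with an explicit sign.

The stabilizer group can be generated by +YI, +IZ, among other valid generating sets.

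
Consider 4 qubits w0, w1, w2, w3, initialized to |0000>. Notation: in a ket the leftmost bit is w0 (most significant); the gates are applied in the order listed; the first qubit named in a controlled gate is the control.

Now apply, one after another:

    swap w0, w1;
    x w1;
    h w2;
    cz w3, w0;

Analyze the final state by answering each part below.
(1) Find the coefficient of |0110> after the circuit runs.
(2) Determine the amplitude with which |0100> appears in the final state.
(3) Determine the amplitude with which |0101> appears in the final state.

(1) |0110> carries amplitude sqrt(2)/2 in the final state.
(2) |0100> carries amplitude sqrt(2)/2 in the final state.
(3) The amplitude on |0101> is 0.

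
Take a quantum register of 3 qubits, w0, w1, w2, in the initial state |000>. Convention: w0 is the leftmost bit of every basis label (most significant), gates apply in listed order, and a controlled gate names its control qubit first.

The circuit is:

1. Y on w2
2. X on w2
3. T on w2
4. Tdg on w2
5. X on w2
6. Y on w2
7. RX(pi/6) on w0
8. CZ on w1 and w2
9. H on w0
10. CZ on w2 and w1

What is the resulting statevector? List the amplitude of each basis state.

The final amplitudes are (1 - I)*(sqrt(3) + I)/4 on |000>, (1 - I)*(1 + sqrt(3)*I)/4 on |100>, and 0 on every other basis state. Key observation: gates 1-6 undo each other exactly, leaving only the rest of the circuit to track.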